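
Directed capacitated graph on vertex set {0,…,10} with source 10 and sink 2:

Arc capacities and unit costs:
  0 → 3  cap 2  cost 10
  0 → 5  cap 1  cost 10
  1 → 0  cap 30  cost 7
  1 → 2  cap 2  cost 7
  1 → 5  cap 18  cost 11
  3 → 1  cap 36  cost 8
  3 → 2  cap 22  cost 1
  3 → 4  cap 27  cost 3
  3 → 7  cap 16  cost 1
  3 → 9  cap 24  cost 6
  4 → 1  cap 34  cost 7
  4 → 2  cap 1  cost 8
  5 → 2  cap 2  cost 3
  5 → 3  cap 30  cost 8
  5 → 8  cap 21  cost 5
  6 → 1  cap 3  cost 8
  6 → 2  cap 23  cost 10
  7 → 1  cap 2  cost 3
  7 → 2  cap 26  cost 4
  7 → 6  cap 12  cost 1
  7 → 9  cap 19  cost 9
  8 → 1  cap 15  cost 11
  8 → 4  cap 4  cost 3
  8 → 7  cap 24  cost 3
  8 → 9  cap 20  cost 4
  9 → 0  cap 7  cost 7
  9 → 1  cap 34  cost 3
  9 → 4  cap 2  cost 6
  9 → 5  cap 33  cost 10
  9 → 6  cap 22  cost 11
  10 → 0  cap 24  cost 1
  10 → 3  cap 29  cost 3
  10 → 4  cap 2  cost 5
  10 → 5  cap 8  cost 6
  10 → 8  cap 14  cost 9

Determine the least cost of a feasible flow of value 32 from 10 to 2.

shortest-cost path #1: 10→3→2 push 22 @ unit cost 4 (adds 88)
shortest-cost path #2: 10→3→7→2 push 7 @ unit cost 8 (adds 56)
shortest-cost path #3: 10→5→2 push 2 @ unit cost 9 (adds 18)
shortest-cost path #4: 10→4→2 push 1 @ unit cost 13 (adds 13)
total cost = 175

Minimum cost for 32 units: 175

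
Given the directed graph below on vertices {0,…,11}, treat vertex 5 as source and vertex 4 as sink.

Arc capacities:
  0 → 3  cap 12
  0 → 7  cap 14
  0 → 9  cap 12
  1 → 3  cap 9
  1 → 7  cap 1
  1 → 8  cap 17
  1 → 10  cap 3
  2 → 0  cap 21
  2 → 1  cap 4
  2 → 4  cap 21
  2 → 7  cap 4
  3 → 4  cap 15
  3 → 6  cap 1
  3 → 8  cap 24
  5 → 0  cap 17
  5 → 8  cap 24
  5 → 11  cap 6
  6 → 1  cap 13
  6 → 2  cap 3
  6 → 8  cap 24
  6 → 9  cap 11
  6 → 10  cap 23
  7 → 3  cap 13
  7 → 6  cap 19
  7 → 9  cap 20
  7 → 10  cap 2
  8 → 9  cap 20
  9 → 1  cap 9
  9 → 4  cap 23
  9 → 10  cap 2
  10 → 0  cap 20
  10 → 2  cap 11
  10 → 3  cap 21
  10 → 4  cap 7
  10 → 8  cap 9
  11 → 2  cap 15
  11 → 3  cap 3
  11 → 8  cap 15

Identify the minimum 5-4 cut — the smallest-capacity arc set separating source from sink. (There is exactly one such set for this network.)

augment #1: 5→0→3→4 push 12
augment #2: 5→0→9→4 push 5
augment #3: 5→8→9→4 push 18
augment #4: 5→11→2→4 push 6
augment #5: 5→8→9→10→4 push 2
max flow = 43; residual-reachable set from 5 gives S-side
cut edges (S→T): {(5,0), (5,11), (8,9)} total cap 43

Min-cut arcs: {(5,0), (5,11), (8,9)} (total capacity 43)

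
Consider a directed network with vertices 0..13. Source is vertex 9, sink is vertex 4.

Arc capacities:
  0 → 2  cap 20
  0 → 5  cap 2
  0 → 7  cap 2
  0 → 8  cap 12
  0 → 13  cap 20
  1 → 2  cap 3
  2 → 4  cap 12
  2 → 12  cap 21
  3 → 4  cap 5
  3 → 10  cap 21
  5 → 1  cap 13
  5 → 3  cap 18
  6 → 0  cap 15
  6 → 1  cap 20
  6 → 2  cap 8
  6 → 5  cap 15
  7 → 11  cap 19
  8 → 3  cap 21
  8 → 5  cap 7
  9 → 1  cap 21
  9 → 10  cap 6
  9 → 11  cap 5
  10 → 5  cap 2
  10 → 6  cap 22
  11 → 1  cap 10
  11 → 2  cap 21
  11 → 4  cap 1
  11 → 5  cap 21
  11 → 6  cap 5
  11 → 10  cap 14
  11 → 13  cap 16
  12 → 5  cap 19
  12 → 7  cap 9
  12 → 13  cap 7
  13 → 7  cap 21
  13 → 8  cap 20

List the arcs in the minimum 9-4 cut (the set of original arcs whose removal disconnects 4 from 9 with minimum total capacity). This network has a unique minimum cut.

Min-cut arcs: {(1,2), (9,10), (9,11)} (total capacity 14)

augment #1: 9→11→4 push 1
augment #2: 9→1→2→4 push 3
augment #3: 9→11→2→4 push 4
augment #4: 9→10→5→3→4 push 2
augment #5: 9→10→6→2→4 push 4
max flow = 14; residual-reachable set from 9 gives S-side
cut edges (S→T): {(1,2), (9,10), (9,11)} total cap 14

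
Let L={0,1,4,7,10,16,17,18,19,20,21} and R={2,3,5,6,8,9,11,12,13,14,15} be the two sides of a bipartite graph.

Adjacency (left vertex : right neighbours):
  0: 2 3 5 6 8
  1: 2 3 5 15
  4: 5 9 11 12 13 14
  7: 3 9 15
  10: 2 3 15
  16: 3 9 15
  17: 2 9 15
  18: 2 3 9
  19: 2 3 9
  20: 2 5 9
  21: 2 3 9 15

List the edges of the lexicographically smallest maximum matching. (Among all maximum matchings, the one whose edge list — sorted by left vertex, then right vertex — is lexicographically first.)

Lex-smallest maximum matching: {(0,6), (1,2), (4,11), (7,3), (10,15), (16,9), (20,5)}

|M| = 7 (so the lex-smallest maximum matching has 7 edges)
process left vertices in ascending order; for each, take the smallest-labelled available neighbour that still permits 7 edges overall, or leave it unmatched if none does
lex-smallest matching: {0-6, 1-2, 4-11, 7-3, 10-15, 16-9, 20-5}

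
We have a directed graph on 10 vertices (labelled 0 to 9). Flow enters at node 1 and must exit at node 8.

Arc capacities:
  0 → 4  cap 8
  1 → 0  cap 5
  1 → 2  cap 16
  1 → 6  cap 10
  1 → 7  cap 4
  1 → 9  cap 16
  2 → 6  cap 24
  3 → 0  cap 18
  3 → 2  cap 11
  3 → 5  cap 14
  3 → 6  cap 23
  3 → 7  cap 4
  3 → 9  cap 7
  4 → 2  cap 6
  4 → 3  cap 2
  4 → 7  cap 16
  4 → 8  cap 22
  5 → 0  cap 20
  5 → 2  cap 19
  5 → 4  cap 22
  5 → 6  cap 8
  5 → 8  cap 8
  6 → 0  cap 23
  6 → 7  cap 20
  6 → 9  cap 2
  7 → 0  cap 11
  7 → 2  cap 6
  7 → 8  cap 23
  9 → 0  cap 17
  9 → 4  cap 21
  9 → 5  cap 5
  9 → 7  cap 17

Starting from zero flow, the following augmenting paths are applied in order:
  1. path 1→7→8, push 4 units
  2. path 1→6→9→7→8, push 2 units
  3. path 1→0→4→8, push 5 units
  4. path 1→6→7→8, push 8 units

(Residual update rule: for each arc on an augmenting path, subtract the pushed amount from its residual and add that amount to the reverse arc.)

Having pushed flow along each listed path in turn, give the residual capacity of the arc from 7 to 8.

Residual capacity of (7,8): 9

after path 1 (1→7→8, push 4): res(7,8)=19
after path 2 (1→6→9→7→8, push 2): res(7,8)=17
after path 3 (1→0→4→8, push 5): res(7,8)=17
after path 4 (1→6→7→8, push 8): res(7,8)=9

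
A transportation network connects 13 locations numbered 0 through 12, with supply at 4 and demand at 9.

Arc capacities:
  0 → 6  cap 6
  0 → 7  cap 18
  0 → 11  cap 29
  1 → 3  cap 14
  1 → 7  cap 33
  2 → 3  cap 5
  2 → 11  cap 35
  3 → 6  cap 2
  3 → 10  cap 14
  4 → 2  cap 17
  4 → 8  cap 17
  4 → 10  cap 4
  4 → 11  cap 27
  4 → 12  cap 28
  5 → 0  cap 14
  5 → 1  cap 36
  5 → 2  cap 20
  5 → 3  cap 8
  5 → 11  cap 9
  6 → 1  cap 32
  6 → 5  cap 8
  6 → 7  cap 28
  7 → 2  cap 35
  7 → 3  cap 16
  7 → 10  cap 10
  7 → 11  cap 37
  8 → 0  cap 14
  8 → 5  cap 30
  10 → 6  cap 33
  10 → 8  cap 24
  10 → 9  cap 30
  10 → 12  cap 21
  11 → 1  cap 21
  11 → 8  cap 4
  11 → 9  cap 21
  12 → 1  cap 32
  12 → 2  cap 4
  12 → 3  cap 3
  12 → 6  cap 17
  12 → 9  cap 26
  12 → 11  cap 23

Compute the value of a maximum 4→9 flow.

augment #1: 4→10→9 bottleneck 4, total now 4
augment #2: 4→11→9 bottleneck 21, total now 25
augment #3: 4→12→9 bottleneck 26, total now 51
augment #4: 4→2→3→10→9 bottleneck 5, total now 56
augment #5: 4→12→3→10→9 bottleneck 2, total now 58
augment #6: 4→8→0→7→10→9 bottleneck 10, total now 68
augment #7: 4→8→5→3→10→9 bottleneck 7, total now 75

Maximum flow value: 75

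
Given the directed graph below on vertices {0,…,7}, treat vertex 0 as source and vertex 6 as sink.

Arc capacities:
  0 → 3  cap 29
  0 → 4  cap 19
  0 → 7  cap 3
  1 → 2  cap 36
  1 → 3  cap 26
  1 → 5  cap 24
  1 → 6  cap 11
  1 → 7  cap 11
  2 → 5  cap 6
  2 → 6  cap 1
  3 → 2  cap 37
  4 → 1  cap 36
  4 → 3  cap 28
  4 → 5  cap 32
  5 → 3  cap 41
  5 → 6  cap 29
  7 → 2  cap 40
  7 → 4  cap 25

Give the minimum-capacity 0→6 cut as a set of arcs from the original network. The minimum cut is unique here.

augment #1: 0→3→2→6 push 1
augment #2: 0→4→1→6 push 11
augment #3: 0→4→5→6 push 8
augment #4: 0→3→2→5→6 push 6
augment #5: 0→7→4→5→6 push 3
max flow = 29; residual-reachable set from 0 gives S-side
cut edges (S→T): {(0,4), (0,7), (2,5), (2,6)} total cap 29

Min-cut arcs: {(0,4), (0,7), (2,5), (2,6)} (total capacity 29)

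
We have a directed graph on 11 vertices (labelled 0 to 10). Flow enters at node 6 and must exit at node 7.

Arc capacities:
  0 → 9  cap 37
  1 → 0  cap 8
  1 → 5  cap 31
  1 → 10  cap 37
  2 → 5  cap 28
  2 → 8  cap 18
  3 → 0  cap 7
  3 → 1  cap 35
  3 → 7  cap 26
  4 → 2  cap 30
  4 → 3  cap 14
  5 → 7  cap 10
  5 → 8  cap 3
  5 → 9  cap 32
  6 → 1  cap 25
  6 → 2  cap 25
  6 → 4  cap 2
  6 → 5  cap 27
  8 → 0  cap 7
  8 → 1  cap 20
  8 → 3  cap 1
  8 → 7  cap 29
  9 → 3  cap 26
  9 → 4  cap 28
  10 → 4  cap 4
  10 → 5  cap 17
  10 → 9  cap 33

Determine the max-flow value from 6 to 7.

Maximum flow value: 57

augment #1: 6→5→7 bottleneck 10, total now 10
augment #2: 6→2→8→7 bottleneck 18, total now 28
augment #3: 6→4→3→7 bottleneck 2, total now 30
augment #4: 6→5→8→7 bottleneck 3, total now 33
augment #5: 6→5→9→3→7 bottleneck 14, total now 47
augment #6: 6→1→0→9→3→7 bottleneck 8, total now 55
augment #7: 6→1→5→9→3→7 bottleneck 2, total now 57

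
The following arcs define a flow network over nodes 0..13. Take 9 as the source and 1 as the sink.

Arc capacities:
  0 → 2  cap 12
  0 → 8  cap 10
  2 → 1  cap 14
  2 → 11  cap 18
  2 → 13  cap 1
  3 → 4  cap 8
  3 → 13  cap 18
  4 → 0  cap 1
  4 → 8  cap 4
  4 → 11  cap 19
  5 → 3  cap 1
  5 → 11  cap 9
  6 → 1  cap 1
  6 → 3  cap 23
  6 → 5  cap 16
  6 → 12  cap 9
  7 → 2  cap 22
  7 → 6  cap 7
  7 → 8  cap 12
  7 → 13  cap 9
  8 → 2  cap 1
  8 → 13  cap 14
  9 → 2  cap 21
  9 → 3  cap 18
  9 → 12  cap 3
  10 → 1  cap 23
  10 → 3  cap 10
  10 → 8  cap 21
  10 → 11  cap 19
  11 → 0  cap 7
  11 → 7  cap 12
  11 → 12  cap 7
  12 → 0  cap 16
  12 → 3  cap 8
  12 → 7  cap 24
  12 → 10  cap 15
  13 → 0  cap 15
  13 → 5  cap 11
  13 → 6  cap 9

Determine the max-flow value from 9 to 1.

augment #1: 9→2→1 bottleneck 14, total now 14
augment #2: 9→12→10→1 bottleneck 3, total now 17
augment #3: 9→2→13→6→1 bottleneck 1, total now 18
augment #4: 9→2→11→12→10→1 bottleneck 6, total now 24
augment #5: 9→3→4→11→12→10→1 bottleneck 1, total now 25
augment #6: 9→3→13→6→12→10→1 bottleneck 5, total now 30

Maximum flow value: 30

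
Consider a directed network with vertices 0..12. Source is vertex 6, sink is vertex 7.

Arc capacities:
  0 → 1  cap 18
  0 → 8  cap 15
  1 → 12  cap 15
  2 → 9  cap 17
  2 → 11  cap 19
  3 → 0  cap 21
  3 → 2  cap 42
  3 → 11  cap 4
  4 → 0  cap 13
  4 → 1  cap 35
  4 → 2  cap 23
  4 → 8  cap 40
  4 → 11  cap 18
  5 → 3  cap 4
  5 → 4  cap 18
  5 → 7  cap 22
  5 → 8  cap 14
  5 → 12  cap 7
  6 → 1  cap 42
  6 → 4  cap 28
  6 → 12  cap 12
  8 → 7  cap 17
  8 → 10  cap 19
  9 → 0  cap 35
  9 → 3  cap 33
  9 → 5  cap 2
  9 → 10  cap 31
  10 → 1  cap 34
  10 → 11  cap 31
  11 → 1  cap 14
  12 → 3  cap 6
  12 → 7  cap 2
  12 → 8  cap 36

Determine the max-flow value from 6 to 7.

Maximum flow value: 21

augment #1: 6→12→7 bottleneck 2, total now 2
augment #2: 6→4→8→7 bottleneck 17, total now 19
augment #3: 6→4→2→9→5→7 bottleneck 2, total now 21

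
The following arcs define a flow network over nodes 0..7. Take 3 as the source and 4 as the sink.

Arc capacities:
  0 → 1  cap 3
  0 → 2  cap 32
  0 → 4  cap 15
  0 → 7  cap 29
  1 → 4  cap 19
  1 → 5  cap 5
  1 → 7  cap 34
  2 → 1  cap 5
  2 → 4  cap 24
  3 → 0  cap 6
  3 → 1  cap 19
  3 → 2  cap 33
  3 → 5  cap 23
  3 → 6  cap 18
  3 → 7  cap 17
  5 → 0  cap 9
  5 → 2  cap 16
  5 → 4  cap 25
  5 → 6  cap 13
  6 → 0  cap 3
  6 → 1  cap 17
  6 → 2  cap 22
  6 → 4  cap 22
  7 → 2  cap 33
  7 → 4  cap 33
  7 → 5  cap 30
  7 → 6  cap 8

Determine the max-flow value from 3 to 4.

Maximum flow value: 112

augment #1: 3→0→4 bottleneck 6, total now 6
augment #2: 3→1→4 bottleneck 19, total now 25
augment #3: 3→2→4 bottleneck 24, total now 49
augment #4: 3→5→4 bottleneck 23, total now 72
augment #5: 3→6→4 bottleneck 18, total now 90
augment #6: 3→7→4 bottleneck 17, total now 107
augment #7: 3→2→1→5→4 bottleneck 2, total now 109
augment #8: 3→2→1→7→4 bottleneck 3, total now 112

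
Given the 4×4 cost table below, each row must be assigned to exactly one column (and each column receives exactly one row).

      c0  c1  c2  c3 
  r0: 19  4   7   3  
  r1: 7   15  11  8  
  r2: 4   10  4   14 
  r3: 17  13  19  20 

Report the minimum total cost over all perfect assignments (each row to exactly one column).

optimal assignment: row0→col3 (cost 3), row1→col0 (cost 7), row2→col2 (cost 4), row3→col1 (cost 13)
total = 3 + 7 + 4 + 13 = 27

Minimum assignment cost: 27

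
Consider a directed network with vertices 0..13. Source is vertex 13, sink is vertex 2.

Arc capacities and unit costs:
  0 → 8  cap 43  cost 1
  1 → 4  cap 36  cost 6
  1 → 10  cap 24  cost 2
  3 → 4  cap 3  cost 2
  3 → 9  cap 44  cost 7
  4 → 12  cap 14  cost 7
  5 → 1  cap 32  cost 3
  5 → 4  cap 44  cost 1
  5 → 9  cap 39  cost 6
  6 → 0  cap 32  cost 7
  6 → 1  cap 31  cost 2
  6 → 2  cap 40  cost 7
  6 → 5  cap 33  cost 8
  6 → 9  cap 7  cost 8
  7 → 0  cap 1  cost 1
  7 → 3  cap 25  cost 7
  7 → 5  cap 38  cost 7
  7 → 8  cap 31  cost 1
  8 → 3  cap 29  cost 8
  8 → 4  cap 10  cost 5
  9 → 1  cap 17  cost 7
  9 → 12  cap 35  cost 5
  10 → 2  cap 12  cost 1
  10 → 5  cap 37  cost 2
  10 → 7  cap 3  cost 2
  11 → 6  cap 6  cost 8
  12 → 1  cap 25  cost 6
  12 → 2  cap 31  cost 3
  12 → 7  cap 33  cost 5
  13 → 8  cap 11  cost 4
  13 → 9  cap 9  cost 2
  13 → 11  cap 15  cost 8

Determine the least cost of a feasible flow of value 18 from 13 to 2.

shortest-cost path #1: 13→9→12→2 push 9 @ unit cost 10 (adds 90)
shortest-cost path #2: 13→8→4→12→2 push 9 @ unit cost 19 (adds 171)
total cost = 261

Minimum cost for 18 units: 261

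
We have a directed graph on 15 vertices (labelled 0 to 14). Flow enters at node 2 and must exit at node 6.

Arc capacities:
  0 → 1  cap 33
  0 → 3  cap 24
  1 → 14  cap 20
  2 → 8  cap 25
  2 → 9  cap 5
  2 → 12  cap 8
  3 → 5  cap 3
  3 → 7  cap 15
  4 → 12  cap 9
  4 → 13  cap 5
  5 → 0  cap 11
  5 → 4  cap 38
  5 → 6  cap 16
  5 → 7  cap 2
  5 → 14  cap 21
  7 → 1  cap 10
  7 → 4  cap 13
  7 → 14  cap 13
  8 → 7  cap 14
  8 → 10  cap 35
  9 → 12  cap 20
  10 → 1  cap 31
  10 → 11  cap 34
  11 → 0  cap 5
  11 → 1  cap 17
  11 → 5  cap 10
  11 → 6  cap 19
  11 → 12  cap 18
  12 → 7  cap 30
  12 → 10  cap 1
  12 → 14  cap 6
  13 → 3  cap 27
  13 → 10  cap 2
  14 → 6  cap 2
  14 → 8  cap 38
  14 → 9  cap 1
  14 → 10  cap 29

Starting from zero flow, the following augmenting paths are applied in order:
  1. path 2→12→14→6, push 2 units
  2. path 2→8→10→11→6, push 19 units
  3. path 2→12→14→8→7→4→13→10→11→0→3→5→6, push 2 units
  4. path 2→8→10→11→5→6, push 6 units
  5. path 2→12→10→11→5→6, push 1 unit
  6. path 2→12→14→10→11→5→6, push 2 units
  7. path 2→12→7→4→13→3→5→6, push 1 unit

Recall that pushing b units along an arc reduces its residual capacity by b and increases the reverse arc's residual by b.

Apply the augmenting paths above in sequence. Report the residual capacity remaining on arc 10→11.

Residual capacity of (10,11): 4

after path 1 (2→12→14→6, push 2): res(10,11)=34
after path 2 (2→8→10→11→6, push 19): res(10,11)=15
after path 3 (2→12→14→8→7→4→13→10→11→0→3→5→6, push 2): res(10,11)=13
after path 4 (2→8→10→11→5→6, push 6): res(10,11)=7
after path 5 (2→12→10→11→5→6, push 1): res(10,11)=6
after path 6 (2→12→14→10→11→5→6, push 2): res(10,11)=4
after path 7 (2→12→7→4→13→3→5→6, push 1): res(10,11)=4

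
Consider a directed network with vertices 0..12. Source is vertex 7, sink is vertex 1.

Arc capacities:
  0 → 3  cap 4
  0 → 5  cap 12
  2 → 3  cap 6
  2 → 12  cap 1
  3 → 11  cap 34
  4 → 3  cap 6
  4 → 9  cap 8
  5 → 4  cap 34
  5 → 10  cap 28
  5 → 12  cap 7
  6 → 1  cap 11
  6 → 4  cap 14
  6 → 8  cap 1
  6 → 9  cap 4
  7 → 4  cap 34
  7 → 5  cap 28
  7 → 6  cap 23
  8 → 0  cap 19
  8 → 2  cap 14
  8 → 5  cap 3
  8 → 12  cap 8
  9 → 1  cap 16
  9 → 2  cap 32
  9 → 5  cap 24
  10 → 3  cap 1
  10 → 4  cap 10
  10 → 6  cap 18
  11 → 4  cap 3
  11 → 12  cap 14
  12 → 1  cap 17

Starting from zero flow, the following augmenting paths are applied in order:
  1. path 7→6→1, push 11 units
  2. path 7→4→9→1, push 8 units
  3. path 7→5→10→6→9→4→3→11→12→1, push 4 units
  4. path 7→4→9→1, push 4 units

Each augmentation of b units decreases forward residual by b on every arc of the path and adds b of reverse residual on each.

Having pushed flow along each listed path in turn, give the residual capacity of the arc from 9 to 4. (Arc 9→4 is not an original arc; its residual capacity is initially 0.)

Residual capacity of (9,4): 8

after path 1 (7→6→1, push 11): res(9,4)=0
after path 2 (7→4→9→1, push 8): res(9,4)=8
after path 3 (7→5→10→6→9→4→3→11→12→1, push 4): res(9,4)=4
after path 4 (7→4→9→1, push 4): res(9,4)=8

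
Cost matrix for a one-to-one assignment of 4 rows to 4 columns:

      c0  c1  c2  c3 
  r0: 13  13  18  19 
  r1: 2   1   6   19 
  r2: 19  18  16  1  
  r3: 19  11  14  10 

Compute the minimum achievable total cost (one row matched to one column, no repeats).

optimal assignment: row0→col0 (cost 13), row1→col1 (cost 1), row2→col3 (cost 1), row3→col2 (cost 14)
total = 13 + 1 + 1 + 14 = 29

Minimum assignment cost: 29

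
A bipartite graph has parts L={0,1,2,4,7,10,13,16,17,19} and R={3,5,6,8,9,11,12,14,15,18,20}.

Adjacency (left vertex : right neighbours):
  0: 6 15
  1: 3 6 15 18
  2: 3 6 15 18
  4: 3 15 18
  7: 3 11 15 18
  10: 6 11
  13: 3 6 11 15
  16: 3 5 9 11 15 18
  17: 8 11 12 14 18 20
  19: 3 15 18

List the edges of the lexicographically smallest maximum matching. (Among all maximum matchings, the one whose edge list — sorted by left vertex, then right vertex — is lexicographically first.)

Lex-smallest maximum matching: {(0,6), (1,3), (2,15), (4,18), (7,11), (16,5), (17,8)}

|M| = 7 (so the lex-smallest maximum matching has 7 edges)
process left vertices in ascending order; for each, take the smallest-labelled available neighbour that still permits 7 edges overall, or leave it unmatched if none does
lex-smallest matching: {0-6, 1-3, 2-15, 4-18, 7-11, 16-5, 17-8}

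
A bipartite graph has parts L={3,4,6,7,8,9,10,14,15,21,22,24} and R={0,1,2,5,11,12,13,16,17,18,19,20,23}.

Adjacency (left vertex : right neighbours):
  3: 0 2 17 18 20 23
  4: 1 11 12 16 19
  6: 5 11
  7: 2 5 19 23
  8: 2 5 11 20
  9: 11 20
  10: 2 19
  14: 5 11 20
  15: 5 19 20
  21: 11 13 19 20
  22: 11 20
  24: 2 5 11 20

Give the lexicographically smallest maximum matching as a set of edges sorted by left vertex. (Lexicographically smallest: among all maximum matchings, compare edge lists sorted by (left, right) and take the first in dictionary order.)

Lex-smallest maximum matching: {(3,0), (4,1), (6,5), (7,23), (8,2), (9,11), (10,19), (14,20), (21,13)}

|M| = 9 (so the lex-smallest maximum matching has 9 edges)
process left vertices in ascending order; for each, take the smallest-labelled available neighbour that still permits 9 edges overall, or leave it unmatched if none does
lex-smallest matching: {3-0, 4-1, 6-5, 7-23, 8-2, 9-11, 10-19, 14-20, 21-13}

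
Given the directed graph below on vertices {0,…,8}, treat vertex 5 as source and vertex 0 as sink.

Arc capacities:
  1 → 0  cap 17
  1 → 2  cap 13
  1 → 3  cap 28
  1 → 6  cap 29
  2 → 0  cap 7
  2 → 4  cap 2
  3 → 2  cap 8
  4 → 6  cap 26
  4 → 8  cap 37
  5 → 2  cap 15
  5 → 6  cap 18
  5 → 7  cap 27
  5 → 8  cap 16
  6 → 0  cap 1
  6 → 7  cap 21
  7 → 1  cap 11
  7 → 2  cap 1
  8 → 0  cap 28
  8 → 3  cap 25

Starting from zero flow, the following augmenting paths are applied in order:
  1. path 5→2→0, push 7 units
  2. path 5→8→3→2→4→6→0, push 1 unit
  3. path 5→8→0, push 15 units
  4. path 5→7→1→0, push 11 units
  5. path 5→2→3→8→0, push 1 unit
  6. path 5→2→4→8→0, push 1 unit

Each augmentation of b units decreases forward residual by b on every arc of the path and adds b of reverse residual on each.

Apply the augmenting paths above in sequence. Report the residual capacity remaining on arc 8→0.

after path 1 (5→2→0, push 7): res(8,0)=28
after path 2 (5→8→3→2→4→6→0, push 1): res(8,0)=28
after path 3 (5→8→0, push 15): res(8,0)=13
after path 4 (5→7→1→0, push 11): res(8,0)=13
after path 5 (5→2→3→8→0, push 1): res(8,0)=12
after path 6 (5→2→4→8→0, push 1): res(8,0)=11

Residual capacity of (8,0): 11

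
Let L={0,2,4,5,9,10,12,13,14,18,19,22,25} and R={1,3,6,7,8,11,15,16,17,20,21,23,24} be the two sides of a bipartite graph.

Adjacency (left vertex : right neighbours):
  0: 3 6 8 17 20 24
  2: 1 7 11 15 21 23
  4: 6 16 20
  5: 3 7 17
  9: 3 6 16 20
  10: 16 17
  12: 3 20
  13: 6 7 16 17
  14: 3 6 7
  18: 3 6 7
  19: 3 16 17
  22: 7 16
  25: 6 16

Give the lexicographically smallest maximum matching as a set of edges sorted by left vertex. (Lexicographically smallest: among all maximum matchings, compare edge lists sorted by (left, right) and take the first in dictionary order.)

Lex-smallest maximum matching: {(0,8), (2,1), (4,6), (5,3), (9,16), (10,17), (12,20), (13,7)}

|M| = 8 (so the lex-smallest maximum matching has 8 edges)
process left vertices in ascending order; for each, take the smallest-labelled available neighbour that still permits 8 edges overall, or leave it unmatched if none does
lex-smallest matching: {0-8, 2-1, 4-6, 5-3, 9-16, 10-17, 12-20, 13-7}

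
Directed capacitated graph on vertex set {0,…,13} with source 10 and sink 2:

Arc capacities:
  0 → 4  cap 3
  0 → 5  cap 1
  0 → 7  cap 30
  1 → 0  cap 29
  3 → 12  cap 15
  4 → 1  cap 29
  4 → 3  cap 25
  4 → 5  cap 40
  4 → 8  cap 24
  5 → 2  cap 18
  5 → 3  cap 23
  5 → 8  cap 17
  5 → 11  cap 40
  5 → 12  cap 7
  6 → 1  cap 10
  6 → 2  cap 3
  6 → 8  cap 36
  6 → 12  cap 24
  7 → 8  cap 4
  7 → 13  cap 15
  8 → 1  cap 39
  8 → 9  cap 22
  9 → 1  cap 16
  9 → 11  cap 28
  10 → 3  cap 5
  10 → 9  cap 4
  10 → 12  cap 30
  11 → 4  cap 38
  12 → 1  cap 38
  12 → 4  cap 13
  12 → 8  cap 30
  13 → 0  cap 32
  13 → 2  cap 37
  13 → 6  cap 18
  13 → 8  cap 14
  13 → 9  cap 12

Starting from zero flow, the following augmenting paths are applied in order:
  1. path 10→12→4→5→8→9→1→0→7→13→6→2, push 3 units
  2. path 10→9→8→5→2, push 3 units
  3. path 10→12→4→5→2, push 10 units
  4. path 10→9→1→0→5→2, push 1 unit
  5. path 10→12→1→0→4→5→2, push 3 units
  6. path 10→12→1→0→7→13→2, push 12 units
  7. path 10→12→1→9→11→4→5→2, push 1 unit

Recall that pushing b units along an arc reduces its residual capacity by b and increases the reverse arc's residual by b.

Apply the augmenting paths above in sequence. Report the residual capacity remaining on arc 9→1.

after path 1 (10→12→4→5→8→9→1→0→7→13→6→2, push 3): res(9,1)=13
after path 2 (10→9→8→5→2, push 3): res(9,1)=13
after path 3 (10→12→4→5→2, push 10): res(9,1)=13
after path 4 (10→9→1→0→5→2, push 1): res(9,1)=12
after path 5 (10→12→1→0→4→5→2, push 3): res(9,1)=12
after path 6 (10→12→1→0→7→13→2, push 12): res(9,1)=12
after path 7 (10→12→1→9→11→4→5→2, push 1): res(9,1)=13

Residual capacity of (9,1): 13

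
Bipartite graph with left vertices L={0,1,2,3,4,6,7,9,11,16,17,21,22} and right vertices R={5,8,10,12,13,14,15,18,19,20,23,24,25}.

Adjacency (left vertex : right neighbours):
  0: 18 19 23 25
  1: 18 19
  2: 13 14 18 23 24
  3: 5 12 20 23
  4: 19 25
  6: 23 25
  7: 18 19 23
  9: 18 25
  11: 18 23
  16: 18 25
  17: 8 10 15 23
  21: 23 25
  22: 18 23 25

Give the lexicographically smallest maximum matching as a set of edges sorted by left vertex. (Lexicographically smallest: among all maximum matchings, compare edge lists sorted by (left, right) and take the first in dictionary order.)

|M| = 7 (so the lex-smallest maximum matching has 7 edges)
process left vertices in ascending order; for each, take the smallest-labelled available neighbour that still permits 7 edges overall, or leave it unmatched if none does
lex-smallest matching: {0-18, 1-19, 2-13, 3-5, 4-25, 6-23, 17-8}

Lex-smallest maximum matching: {(0,18), (1,19), (2,13), (3,5), (4,25), (6,23), (17,8)}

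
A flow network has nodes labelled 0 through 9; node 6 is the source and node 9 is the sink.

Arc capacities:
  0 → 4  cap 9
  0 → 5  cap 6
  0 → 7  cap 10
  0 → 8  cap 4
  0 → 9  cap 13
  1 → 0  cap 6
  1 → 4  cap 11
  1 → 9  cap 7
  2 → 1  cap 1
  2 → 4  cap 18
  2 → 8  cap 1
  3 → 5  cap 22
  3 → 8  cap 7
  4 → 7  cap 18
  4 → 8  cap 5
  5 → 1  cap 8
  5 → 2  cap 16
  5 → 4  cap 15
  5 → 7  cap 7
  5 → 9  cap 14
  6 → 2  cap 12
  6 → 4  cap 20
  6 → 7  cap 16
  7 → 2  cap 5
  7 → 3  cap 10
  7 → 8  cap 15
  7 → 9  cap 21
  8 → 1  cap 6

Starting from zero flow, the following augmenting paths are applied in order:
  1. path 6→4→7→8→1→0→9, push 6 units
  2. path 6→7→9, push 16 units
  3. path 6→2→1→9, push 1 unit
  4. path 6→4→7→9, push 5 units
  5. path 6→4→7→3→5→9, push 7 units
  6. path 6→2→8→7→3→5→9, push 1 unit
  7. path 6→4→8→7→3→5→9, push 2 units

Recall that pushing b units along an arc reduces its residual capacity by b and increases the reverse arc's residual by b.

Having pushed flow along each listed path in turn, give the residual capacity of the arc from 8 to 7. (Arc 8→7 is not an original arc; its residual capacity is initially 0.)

Residual capacity of (8,7): 3

after path 1 (6→4→7→8→1→0→9, push 6): res(8,7)=6
after path 2 (6→7→9, push 16): res(8,7)=6
after path 3 (6→2→1→9, push 1): res(8,7)=6
after path 4 (6→4→7→9, push 5): res(8,7)=6
after path 5 (6→4→7→3→5→9, push 7): res(8,7)=6
after path 6 (6→2→8→7→3→5→9, push 1): res(8,7)=5
after path 7 (6→4→8→7→3→5→9, push 2): res(8,7)=3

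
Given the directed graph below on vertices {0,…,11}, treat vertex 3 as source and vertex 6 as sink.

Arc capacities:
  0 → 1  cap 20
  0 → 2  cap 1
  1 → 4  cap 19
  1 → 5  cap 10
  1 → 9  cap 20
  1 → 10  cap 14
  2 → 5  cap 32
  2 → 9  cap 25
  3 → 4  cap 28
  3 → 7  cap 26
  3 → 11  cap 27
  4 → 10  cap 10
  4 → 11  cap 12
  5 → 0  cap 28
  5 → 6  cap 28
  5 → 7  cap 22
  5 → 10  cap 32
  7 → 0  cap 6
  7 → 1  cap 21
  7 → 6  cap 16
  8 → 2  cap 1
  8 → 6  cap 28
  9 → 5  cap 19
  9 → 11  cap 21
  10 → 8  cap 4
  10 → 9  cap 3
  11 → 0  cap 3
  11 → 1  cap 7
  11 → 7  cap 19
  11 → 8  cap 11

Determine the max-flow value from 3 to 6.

Maximum flow value: 59

augment #1: 3→7→6 bottleneck 16, total now 16
augment #2: 3→11→8→6 bottleneck 11, total now 27
augment #3: 3→4→10→8→6 bottleneck 4, total now 31
augment #4: 3→7→1→5→6 bottleneck 10, total now 41
augment #5: 3→4→10→9→5→6 bottleneck 3, total now 44
augment #6: 3→11→0→2→5→6 bottleneck 1, total now 45
augment #7: 3→11→1→9→5→6 bottleneck 7, total now 52
augment #8: 3→11→0→1→9→5→6 bottleneck 2, total now 54
augment #9: 3→11→7→1→9→5→6 bottleneck 5, total now 59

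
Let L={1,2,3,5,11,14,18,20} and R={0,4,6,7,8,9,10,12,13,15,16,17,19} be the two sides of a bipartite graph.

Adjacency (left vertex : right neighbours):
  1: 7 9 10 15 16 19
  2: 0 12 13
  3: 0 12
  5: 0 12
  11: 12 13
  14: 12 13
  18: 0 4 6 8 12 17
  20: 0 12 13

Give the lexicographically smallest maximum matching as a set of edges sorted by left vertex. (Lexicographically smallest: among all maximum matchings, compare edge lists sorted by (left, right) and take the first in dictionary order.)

|M| = 5 (so the lex-smallest maximum matching has 5 edges)
process left vertices in ascending order; for each, take the smallest-labelled available neighbour that still permits 5 edges overall, or leave it unmatched if none does
lex-smallest matching: {1-7, 2-0, 3-12, 11-13, 18-4}

Lex-smallest maximum matching: {(1,7), (2,0), (3,12), (11,13), (18,4)}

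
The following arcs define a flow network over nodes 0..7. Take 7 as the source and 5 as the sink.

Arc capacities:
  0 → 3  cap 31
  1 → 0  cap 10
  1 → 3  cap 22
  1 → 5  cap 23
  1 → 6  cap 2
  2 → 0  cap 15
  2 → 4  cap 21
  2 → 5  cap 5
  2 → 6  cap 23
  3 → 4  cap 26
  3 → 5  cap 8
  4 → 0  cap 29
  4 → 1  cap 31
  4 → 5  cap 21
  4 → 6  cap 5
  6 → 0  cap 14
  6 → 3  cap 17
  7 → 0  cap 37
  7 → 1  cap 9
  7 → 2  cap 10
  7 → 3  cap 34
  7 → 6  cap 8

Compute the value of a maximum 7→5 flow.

Maximum flow value: 53

augment #1: 7→1→5 bottleneck 9, total now 9
augment #2: 7→2→5 bottleneck 5, total now 14
augment #3: 7→3→5 bottleneck 8, total now 22
augment #4: 7→2→4→5 bottleneck 5, total now 27
augment #5: 7→3→4→5 bottleneck 16, total now 43
augment #6: 7→3→4→1→5 bottleneck 10, total now 53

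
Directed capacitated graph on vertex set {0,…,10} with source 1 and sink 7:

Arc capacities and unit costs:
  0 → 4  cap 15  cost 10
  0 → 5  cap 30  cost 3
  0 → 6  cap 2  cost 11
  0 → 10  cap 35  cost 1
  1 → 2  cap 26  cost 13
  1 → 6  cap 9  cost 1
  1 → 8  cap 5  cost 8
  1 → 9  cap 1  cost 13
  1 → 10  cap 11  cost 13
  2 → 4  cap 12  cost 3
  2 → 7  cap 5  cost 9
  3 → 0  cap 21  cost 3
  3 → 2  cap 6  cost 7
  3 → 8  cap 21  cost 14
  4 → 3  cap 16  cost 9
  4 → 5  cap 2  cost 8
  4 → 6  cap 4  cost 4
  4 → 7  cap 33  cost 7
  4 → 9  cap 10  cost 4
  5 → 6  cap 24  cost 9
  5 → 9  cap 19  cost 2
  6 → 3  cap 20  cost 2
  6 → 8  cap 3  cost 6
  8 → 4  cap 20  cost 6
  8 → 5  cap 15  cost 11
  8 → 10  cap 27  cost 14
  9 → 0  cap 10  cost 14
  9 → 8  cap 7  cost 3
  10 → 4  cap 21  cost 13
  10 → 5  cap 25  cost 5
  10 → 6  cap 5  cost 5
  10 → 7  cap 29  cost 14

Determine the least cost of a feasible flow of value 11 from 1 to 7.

Minimum cost for 11 units: 217

shortest-cost path #1: 1→6→3→2→7 push 5 @ unit cost 19 (adds 95)
shortest-cost path #2: 1→6→8→4→7 push 3 @ unit cost 20 (adds 60)
shortest-cost path #3: 1→6→3→2→4→7 push 1 @ unit cost 20 (adds 20)
shortest-cost path #4: 1→8→4→7 push 2 @ unit cost 21 (adds 42)
total cost = 217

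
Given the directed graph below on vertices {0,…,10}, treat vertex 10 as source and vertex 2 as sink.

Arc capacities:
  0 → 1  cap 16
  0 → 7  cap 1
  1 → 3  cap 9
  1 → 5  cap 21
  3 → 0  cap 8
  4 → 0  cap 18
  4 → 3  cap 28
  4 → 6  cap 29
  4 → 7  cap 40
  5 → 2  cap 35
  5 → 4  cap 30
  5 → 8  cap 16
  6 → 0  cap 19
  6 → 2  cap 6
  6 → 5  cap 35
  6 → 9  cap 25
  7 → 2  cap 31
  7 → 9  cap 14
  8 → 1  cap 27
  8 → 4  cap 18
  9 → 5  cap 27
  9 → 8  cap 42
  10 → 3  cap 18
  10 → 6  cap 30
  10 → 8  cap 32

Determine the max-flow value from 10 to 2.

Maximum flow value: 70

augment #1: 10→6→2 bottleneck 6, total now 6
augment #2: 10→6→5→2 bottleneck 24, total now 30
augment #3: 10→3→0→7→2 bottleneck 1, total now 31
augment #4: 10→8→1→5→2 bottleneck 11, total now 42
augment #5: 10→8→4→7→2 bottleneck 18, total now 60
augment #6: 10→8→1→5→4→7→2 bottleneck 3, total now 63
augment #7: 10→3→0→1→5→4→7→2 bottleneck 7, total now 70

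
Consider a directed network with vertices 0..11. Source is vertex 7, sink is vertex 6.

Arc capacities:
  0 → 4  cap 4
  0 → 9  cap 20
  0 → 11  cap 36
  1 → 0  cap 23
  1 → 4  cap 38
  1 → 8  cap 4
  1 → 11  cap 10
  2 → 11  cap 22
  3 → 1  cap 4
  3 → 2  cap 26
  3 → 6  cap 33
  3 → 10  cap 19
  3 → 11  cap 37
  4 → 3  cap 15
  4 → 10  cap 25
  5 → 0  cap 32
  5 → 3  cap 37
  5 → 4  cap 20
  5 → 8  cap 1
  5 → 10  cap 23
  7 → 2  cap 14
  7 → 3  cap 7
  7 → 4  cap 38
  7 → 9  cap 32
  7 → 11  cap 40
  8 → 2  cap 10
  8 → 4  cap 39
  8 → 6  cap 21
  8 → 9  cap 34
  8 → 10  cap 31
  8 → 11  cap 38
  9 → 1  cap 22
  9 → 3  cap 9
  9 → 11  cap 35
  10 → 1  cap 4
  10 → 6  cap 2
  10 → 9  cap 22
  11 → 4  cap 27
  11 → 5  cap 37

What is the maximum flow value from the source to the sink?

Maximum flow value: 40

augment #1: 7→3→6 bottleneck 7, total now 7
augment #2: 7→4→3→6 bottleneck 15, total now 22
augment #3: 7→4→10→6 bottleneck 2, total now 24
augment #4: 7→9→3→6 bottleneck 9, total now 33
augment #5: 7→9→1→8→6 bottleneck 4, total now 37
augment #6: 7→11→5→3→6 bottleneck 2, total now 39
augment #7: 7→11→5→8→6 bottleneck 1, total now 40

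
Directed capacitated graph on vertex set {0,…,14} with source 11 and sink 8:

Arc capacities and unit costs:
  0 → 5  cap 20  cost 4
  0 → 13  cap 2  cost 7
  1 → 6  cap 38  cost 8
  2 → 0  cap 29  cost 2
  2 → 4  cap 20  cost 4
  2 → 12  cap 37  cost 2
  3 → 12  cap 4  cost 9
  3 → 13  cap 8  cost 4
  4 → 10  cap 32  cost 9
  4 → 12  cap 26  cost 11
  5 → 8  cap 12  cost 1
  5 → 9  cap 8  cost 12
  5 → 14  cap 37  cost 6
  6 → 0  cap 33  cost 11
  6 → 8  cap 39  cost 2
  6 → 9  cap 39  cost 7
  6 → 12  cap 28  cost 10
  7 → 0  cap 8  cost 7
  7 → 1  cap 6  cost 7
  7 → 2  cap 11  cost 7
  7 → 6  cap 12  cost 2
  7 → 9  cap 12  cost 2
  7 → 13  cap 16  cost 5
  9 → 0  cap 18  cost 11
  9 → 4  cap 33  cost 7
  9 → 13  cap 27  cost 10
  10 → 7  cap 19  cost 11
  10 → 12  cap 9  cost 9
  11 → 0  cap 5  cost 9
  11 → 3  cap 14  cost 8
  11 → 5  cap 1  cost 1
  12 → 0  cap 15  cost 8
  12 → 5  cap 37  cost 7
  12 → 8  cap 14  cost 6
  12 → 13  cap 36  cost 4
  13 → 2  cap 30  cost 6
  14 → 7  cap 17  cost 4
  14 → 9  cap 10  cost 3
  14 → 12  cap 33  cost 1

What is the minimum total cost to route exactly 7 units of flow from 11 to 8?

Minimum cost for 7 units: 95

shortest-cost path #1: 11→5→8 push 1 @ unit cost 2 (adds 2)
shortest-cost path #2: 11→0→5→8 push 5 @ unit cost 14 (adds 70)
shortest-cost path #3: 11→3→12→8 push 1 @ unit cost 23 (adds 23)
total cost = 95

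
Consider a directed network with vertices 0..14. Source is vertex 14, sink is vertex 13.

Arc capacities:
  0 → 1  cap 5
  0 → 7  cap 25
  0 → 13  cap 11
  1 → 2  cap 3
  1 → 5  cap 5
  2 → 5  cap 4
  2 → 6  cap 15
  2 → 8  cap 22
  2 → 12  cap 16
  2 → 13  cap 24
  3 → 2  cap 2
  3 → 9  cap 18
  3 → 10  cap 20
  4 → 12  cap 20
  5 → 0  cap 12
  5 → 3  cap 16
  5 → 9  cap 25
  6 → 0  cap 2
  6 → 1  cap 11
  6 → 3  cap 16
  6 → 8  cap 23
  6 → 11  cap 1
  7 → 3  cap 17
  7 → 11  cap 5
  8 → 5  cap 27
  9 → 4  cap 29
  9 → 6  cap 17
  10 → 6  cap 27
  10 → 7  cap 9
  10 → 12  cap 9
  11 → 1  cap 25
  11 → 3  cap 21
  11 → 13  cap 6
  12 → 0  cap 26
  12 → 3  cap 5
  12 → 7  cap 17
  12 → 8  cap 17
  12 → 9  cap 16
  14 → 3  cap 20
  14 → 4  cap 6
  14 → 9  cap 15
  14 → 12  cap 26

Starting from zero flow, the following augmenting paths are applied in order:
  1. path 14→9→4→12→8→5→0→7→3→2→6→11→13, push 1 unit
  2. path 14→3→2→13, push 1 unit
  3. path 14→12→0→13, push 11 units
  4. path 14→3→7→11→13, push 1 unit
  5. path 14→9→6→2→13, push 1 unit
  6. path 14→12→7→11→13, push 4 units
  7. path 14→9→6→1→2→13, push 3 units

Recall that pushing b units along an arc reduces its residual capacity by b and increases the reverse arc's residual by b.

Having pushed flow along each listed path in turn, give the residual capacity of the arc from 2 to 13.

after path 1 (14→9→4→12→8→5→0→7→3→2→6→11→13, push 1): res(2,13)=24
after path 2 (14→3→2→13, push 1): res(2,13)=23
after path 3 (14→12→0→13, push 11): res(2,13)=23
after path 4 (14→3→7→11→13, push 1): res(2,13)=23
after path 5 (14→9→6→2→13, push 1): res(2,13)=22
after path 6 (14→12→7→11→13, push 4): res(2,13)=22
after path 7 (14→9→6→1→2→13, push 3): res(2,13)=19

Residual capacity of (2,13): 19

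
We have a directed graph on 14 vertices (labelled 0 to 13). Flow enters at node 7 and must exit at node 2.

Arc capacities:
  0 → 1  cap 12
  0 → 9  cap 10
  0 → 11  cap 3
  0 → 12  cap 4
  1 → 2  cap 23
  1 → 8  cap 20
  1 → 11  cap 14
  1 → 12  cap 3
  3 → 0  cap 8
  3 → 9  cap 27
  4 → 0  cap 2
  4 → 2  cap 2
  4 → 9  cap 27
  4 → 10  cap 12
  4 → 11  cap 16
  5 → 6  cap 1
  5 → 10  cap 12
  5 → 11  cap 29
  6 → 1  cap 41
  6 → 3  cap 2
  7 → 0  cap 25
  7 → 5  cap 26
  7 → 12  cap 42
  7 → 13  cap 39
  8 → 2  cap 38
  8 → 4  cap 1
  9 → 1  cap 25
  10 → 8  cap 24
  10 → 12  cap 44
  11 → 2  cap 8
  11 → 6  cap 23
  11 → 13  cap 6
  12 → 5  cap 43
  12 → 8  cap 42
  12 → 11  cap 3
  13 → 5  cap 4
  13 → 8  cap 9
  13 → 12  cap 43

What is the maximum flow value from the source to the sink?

augment #1: 7→0→1→2 bottleneck 12, total now 12
augment #2: 7→0→11→2 bottleneck 3, total now 15
augment #3: 7→5→11→2 bottleneck 5, total now 20
augment #4: 7→12→8→2 bottleneck 38, total now 58
augment #5: 7→0→9→1→2 bottleneck 10, total now 68
augment #6: 7→5→6→1→2 bottleneck 1, total now 69
augment #7: 7→12→8→4→2 bottleneck 1, total now 70

Maximum flow value: 70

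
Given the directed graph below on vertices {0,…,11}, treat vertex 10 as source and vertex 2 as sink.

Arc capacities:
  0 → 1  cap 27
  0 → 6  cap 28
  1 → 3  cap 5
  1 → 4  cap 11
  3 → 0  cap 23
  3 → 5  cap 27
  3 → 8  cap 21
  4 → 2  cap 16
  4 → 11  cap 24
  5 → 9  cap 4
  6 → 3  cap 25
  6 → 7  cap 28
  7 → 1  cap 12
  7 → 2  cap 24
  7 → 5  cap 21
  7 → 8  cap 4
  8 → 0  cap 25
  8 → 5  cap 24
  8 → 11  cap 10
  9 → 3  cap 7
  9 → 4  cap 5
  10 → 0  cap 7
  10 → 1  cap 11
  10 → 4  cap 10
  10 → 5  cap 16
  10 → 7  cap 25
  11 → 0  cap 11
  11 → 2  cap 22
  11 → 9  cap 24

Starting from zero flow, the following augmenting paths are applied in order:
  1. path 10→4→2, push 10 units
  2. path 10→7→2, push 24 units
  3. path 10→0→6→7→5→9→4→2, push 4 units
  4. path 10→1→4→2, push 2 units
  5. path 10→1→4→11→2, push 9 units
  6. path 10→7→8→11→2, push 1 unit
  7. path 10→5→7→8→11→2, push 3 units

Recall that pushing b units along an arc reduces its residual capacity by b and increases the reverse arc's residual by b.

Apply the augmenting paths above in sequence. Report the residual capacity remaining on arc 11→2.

Residual capacity of (11,2): 9

after path 1 (10→4→2, push 10): res(11,2)=22
after path 2 (10→7→2, push 24): res(11,2)=22
after path 3 (10→0→6→7→5→9→4→2, push 4): res(11,2)=22
after path 4 (10→1→4→2, push 2): res(11,2)=22
after path 5 (10→1→4→11→2, push 9): res(11,2)=13
after path 6 (10→7→8→11→2, push 1): res(11,2)=12
after path 7 (10→5→7→8→11→2, push 3): res(11,2)=9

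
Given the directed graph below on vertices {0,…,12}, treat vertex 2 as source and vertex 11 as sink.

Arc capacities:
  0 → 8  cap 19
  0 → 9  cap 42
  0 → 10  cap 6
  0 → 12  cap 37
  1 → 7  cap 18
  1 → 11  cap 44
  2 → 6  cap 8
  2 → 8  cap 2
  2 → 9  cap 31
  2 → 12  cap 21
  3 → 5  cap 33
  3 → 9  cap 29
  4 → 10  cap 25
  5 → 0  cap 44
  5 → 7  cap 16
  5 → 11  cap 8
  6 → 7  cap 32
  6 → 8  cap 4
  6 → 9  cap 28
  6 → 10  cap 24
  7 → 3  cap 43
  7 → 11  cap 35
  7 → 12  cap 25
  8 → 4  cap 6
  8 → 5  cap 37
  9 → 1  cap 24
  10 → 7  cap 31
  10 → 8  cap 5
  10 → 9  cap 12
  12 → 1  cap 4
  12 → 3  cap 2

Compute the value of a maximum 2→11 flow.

augment #1: 2→6→7→11 bottleneck 8, total now 8
augment #2: 2→8→5→11 bottleneck 2, total now 10
augment #3: 2→9→1→11 bottleneck 24, total now 34
augment #4: 2→12→1→11 bottleneck 4, total now 38
augment #5: 2→12→3→5→11 bottleneck 2, total now 40

Maximum flow value: 40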